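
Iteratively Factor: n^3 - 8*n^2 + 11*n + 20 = (n + 1)*(n^2 - 9*n + 20) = (n - 5)*(n + 1)*(n - 4)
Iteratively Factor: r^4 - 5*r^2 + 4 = (r - 2)*(r^3 + 2*r^2 - r - 2) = (r - 2)*(r - 1)*(r^2 + 3*r + 2) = (r - 2)*(r - 1)*(r + 1)*(r + 2)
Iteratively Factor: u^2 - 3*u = (u - 3)*(u)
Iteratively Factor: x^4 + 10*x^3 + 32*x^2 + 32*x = (x + 4)*(x^3 + 6*x^2 + 8*x) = (x + 4)^2*(x^2 + 2*x) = x*(x + 4)^2*(x + 2)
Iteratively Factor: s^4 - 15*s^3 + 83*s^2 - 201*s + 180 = (s - 3)*(s^3 - 12*s^2 + 47*s - 60) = (s - 3)^2*(s^2 - 9*s + 20) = (s - 5)*(s - 3)^2*(s - 4)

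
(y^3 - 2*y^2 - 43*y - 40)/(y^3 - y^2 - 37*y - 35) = (y - 8)/(y - 7)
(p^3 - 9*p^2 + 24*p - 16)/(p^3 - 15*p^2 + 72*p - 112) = (p - 1)/(p - 7)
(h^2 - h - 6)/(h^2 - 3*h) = (h + 2)/h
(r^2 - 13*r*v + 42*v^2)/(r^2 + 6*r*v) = (r^2 - 13*r*v + 42*v^2)/(r*(r + 6*v))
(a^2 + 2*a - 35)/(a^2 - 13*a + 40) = (a + 7)/(a - 8)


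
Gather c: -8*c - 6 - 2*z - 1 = -8*c - 2*z - 7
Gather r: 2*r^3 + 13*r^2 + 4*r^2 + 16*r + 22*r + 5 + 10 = 2*r^3 + 17*r^2 + 38*r + 15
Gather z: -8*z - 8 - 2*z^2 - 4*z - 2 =-2*z^2 - 12*z - 10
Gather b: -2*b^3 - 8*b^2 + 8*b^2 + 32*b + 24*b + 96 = -2*b^3 + 56*b + 96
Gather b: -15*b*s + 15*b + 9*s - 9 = b*(15 - 15*s) + 9*s - 9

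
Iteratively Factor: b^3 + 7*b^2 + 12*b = (b + 4)*(b^2 + 3*b) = (b + 3)*(b + 4)*(b)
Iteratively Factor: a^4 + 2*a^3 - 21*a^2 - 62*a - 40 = (a - 5)*(a^3 + 7*a^2 + 14*a + 8) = (a - 5)*(a + 1)*(a^2 + 6*a + 8) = (a - 5)*(a + 1)*(a + 2)*(a + 4)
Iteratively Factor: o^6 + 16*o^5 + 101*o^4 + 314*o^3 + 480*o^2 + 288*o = (o + 4)*(o^5 + 12*o^4 + 53*o^3 + 102*o^2 + 72*o) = (o + 2)*(o + 4)*(o^4 + 10*o^3 + 33*o^2 + 36*o) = (o + 2)*(o + 4)^2*(o^3 + 6*o^2 + 9*o) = o*(o + 2)*(o + 4)^2*(o^2 + 6*o + 9) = o*(o + 2)*(o + 3)*(o + 4)^2*(o + 3)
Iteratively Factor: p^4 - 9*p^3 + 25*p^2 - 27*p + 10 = (p - 2)*(p^3 - 7*p^2 + 11*p - 5) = (p - 5)*(p - 2)*(p^2 - 2*p + 1) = (p - 5)*(p - 2)*(p - 1)*(p - 1)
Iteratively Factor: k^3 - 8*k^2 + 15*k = (k)*(k^2 - 8*k + 15) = k*(k - 5)*(k - 3)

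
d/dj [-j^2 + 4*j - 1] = 4 - 2*j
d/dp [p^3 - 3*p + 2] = 3*p^2 - 3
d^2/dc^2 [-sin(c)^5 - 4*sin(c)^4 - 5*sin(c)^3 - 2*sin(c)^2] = 25*sin(c)^5 + 64*sin(c)^4 + 25*sin(c)^3 - 40*sin(c)^2 - 30*sin(c) - 4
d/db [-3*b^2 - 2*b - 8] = -6*b - 2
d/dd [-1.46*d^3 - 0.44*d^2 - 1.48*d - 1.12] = -4.38*d^2 - 0.88*d - 1.48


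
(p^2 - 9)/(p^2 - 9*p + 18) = (p + 3)/(p - 6)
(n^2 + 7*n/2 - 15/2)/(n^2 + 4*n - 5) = (n - 3/2)/(n - 1)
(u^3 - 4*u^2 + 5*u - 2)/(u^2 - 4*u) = (u^3 - 4*u^2 + 5*u - 2)/(u*(u - 4))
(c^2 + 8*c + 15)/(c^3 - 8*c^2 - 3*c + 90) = (c + 5)/(c^2 - 11*c + 30)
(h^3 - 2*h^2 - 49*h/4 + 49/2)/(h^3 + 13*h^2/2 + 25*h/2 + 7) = (h^2 - 11*h/2 + 7)/(h^2 + 3*h + 2)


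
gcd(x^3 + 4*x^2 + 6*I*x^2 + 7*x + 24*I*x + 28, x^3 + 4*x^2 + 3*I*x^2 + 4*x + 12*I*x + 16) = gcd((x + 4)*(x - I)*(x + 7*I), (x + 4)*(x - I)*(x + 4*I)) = x^2 + x*(4 - I) - 4*I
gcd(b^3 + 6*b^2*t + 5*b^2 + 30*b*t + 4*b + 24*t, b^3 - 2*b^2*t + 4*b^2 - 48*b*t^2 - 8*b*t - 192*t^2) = b^2 + 6*b*t + 4*b + 24*t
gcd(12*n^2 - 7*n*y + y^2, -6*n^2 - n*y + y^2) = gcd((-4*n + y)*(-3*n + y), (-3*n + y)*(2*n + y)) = -3*n + y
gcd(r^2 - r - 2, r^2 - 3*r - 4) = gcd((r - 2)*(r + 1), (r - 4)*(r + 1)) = r + 1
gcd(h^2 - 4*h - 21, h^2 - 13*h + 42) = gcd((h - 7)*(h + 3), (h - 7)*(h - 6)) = h - 7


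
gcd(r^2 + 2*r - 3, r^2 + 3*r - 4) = r - 1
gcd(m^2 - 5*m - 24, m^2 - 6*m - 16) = m - 8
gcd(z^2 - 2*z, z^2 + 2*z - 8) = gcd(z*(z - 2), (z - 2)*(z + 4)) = z - 2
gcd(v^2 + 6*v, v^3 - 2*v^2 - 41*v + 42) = v + 6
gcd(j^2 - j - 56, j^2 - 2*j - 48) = j - 8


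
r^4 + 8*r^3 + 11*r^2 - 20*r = r*(r - 1)*(r + 4)*(r + 5)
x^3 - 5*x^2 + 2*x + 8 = (x - 4)*(x - 2)*(x + 1)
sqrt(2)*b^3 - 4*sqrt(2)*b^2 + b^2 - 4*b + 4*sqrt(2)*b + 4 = (b - 2)^2*(sqrt(2)*b + 1)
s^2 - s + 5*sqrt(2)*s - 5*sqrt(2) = (s - 1)*(s + 5*sqrt(2))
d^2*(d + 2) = d^3 + 2*d^2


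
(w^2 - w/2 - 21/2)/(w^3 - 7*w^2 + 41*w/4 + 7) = 2*(w + 3)/(2*w^2 - 7*w - 4)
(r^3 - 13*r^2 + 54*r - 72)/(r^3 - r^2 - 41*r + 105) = (r^2 - 10*r + 24)/(r^2 + 2*r - 35)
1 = 1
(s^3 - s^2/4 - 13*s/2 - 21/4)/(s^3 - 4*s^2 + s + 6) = (s + 7/4)/(s - 2)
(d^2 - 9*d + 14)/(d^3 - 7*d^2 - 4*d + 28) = 1/(d + 2)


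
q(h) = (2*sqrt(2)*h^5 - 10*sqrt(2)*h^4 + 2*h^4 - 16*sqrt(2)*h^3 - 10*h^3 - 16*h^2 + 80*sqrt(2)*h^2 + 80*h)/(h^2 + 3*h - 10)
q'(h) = (-2*h - 3)*(2*sqrt(2)*h^5 - 10*sqrt(2)*h^4 + 2*h^4 - 16*sqrt(2)*h^3 - 10*h^3 - 16*h^2 + 80*sqrt(2)*h^2 + 80*h)/(h^2 + 3*h - 10)^2 + (10*sqrt(2)*h^4 - 40*sqrt(2)*h^3 + 8*h^3 - 48*sqrt(2)*h^2 - 30*h^2 - 32*h + 160*sqrt(2)*h + 80)/(h^2 + 3*h - 10)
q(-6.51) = -3290.38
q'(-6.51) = 38.71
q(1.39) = -46.33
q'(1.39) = -90.07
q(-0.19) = 1.09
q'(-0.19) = -3.52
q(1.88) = -232.16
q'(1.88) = -1844.24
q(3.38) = -18.74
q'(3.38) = -19.74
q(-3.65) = 183.38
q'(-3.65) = -488.66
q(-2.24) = -17.92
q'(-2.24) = -2.49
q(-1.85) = -15.46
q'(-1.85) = 12.54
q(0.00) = 0.00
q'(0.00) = -8.00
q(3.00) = -7.86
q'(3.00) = -39.15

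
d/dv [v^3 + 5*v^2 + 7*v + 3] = 3*v^2 + 10*v + 7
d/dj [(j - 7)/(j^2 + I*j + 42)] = (j^2 + I*j - (j - 7)*(2*j + I) + 42)/(j^2 + I*j + 42)^2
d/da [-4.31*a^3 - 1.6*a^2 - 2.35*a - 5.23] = -12.93*a^2 - 3.2*a - 2.35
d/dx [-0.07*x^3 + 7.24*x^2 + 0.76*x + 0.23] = -0.21*x^2 + 14.48*x + 0.76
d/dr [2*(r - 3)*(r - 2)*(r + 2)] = 6*r^2 - 12*r - 8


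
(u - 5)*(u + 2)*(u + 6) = u^3 + 3*u^2 - 28*u - 60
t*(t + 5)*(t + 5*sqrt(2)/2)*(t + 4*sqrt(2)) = t^4 + 5*t^3 + 13*sqrt(2)*t^3/2 + 20*t^2 + 65*sqrt(2)*t^2/2 + 100*t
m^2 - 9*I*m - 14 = (m - 7*I)*(m - 2*I)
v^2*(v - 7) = v^3 - 7*v^2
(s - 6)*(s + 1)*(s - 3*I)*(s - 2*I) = s^4 - 5*s^3 - 5*I*s^3 - 12*s^2 + 25*I*s^2 + 30*s + 30*I*s + 36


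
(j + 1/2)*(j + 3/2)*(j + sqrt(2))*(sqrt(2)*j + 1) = sqrt(2)*j^4 + 2*sqrt(2)*j^3 + 3*j^3 + 7*sqrt(2)*j^2/4 + 6*j^2 + 9*j/4 + 2*sqrt(2)*j + 3*sqrt(2)/4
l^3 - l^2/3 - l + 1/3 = (l - 1)*(l - 1/3)*(l + 1)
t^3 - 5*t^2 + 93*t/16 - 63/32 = (t - 7/2)*(t - 3/4)^2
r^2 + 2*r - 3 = (r - 1)*(r + 3)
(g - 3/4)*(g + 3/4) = g^2 - 9/16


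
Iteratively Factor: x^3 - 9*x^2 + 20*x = (x)*(x^2 - 9*x + 20) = x*(x - 5)*(x - 4)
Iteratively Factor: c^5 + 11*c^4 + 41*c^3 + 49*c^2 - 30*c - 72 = (c + 4)*(c^4 + 7*c^3 + 13*c^2 - 3*c - 18) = (c + 2)*(c + 4)*(c^3 + 5*c^2 + 3*c - 9) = (c - 1)*(c + 2)*(c + 4)*(c^2 + 6*c + 9) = (c - 1)*(c + 2)*(c + 3)*(c + 4)*(c + 3)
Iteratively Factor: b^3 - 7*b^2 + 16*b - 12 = (b - 2)*(b^2 - 5*b + 6) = (b - 3)*(b - 2)*(b - 2)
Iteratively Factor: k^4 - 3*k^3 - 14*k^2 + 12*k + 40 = (k + 2)*(k^3 - 5*k^2 - 4*k + 20) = (k - 5)*(k + 2)*(k^2 - 4) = (k - 5)*(k - 2)*(k + 2)*(k + 2)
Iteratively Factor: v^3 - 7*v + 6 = (v - 1)*(v^2 + v - 6) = (v - 1)*(v + 3)*(v - 2)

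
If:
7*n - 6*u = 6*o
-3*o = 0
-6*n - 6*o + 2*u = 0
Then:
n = 0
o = 0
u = 0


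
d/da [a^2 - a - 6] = 2*a - 1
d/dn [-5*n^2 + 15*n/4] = 15/4 - 10*n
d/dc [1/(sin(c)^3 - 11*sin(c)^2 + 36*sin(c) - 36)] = (-3*sin(c)^2 + 22*sin(c) - 36)*cos(c)/(sin(c)^3 - 11*sin(c)^2 + 36*sin(c) - 36)^2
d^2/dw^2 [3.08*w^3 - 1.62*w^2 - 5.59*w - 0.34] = 18.48*w - 3.24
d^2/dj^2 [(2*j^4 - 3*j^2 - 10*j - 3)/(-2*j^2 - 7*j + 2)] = 2*(-8*j^6 - 84*j^5 - 270*j^4 + 222*j^3 + 24*j^2 + 246*j + 311)/(8*j^6 + 84*j^5 + 270*j^4 + 175*j^3 - 270*j^2 + 84*j - 8)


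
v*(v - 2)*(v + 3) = v^3 + v^2 - 6*v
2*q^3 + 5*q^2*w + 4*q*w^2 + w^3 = (q + w)^2*(2*q + w)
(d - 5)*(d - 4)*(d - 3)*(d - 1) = d^4 - 13*d^3 + 59*d^2 - 107*d + 60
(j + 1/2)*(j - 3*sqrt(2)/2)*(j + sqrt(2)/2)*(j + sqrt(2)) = j^4 + j^3/2 - 7*j^2/2 - 3*sqrt(2)*j/2 - 7*j/4 - 3*sqrt(2)/4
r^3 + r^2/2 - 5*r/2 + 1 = (r - 1)*(r - 1/2)*(r + 2)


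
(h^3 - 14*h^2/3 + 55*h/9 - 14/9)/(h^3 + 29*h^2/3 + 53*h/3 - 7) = (3*h^2 - 13*h + 14)/(3*(h^2 + 10*h + 21))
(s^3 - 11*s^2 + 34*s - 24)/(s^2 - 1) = (s^2 - 10*s + 24)/(s + 1)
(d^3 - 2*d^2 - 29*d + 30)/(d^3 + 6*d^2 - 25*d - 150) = (d^2 - 7*d + 6)/(d^2 + d - 30)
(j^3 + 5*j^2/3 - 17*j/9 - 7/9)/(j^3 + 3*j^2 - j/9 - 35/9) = (3*j + 1)/(3*j + 5)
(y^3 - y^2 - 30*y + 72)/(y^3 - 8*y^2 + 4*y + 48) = (y^2 + 3*y - 18)/(y^2 - 4*y - 12)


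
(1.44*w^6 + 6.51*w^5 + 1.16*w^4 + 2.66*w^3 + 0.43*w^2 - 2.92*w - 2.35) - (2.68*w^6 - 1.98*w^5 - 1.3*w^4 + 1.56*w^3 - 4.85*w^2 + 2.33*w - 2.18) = -1.24*w^6 + 8.49*w^5 + 2.46*w^4 + 1.1*w^3 + 5.28*w^2 - 5.25*w - 0.17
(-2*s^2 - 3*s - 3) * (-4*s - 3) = 8*s^3 + 18*s^2 + 21*s + 9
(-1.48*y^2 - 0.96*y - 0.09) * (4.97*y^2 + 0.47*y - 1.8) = -7.3556*y^4 - 5.4668*y^3 + 1.7655*y^2 + 1.6857*y + 0.162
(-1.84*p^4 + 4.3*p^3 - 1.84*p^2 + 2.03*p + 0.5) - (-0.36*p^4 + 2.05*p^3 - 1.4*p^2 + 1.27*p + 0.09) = -1.48*p^4 + 2.25*p^3 - 0.44*p^2 + 0.76*p + 0.41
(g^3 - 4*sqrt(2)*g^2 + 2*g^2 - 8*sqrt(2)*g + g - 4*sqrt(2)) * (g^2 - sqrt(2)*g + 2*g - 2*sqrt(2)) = g^5 - 5*sqrt(2)*g^4 + 4*g^4 - 20*sqrt(2)*g^3 + 13*g^3 - 25*sqrt(2)*g^2 + 34*g^2 - 10*sqrt(2)*g + 40*g + 16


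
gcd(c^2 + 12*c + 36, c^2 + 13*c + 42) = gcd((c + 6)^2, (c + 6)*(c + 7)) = c + 6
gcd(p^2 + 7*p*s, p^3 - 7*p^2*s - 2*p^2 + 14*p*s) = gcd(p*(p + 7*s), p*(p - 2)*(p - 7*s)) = p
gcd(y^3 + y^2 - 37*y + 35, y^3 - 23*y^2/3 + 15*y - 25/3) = y^2 - 6*y + 5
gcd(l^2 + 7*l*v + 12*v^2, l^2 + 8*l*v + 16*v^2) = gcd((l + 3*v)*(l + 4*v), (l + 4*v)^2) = l + 4*v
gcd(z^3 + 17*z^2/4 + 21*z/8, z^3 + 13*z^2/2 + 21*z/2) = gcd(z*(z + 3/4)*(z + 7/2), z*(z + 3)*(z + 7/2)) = z^2 + 7*z/2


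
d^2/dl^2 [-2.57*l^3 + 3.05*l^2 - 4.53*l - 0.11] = 6.1 - 15.42*l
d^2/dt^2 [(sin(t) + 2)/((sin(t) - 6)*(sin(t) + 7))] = (-sin(t)^5 - 7*sin(t)^4 - 256*sin(t)^3 - 368*sin(t)^2 - 1584*sin(t) + 256)/((sin(t) - 6)^3*(sin(t) + 7)^3)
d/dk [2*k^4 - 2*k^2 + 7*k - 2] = 8*k^3 - 4*k + 7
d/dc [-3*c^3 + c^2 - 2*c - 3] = -9*c^2 + 2*c - 2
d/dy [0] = 0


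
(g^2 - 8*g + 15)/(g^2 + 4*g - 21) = (g - 5)/(g + 7)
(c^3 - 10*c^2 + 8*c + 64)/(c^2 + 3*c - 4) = (c^3 - 10*c^2 + 8*c + 64)/(c^2 + 3*c - 4)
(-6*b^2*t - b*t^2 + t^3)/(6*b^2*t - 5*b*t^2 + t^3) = (2*b + t)/(-2*b + t)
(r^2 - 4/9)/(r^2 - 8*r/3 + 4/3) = (r + 2/3)/(r - 2)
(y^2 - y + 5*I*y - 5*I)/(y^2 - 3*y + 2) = (y + 5*I)/(y - 2)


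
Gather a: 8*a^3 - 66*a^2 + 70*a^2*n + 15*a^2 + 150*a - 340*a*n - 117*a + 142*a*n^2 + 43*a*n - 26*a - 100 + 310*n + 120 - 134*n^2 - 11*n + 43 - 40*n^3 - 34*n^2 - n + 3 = 8*a^3 + a^2*(70*n - 51) + a*(142*n^2 - 297*n + 7) - 40*n^3 - 168*n^2 + 298*n + 66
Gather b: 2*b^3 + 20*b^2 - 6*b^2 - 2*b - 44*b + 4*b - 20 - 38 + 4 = 2*b^3 + 14*b^2 - 42*b - 54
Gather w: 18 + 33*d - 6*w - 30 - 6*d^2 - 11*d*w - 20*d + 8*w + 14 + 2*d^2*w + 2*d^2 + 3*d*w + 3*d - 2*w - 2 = -4*d^2 + 16*d + w*(2*d^2 - 8*d)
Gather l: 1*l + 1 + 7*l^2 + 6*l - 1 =7*l^2 + 7*l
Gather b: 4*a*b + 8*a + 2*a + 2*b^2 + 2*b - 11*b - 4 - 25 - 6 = 10*a + 2*b^2 + b*(4*a - 9) - 35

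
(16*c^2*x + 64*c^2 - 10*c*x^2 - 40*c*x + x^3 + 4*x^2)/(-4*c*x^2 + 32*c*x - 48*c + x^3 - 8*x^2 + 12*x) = (-16*c^2*x - 64*c^2 + 10*c*x^2 + 40*c*x - x^3 - 4*x^2)/(4*c*x^2 - 32*c*x + 48*c - x^3 + 8*x^2 - 12*x)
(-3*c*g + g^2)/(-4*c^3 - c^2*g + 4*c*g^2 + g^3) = g*(3*c - g)/(4*c^3 + c^2*g - 4*c*g^2 - g^3)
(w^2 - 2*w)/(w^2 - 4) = w/(w + 2)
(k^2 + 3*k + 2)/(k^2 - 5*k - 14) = (k + 1)/(k - 7)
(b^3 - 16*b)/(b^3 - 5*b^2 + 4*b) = (b + 4)/(b - 1)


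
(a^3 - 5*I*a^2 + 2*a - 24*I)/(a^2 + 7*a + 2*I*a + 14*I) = (a^2 - 7*I*a - 12)/(a + 7)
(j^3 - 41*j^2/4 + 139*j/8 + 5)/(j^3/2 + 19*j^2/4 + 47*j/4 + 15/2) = (8*j^3 - 82*j^2 + 139*j + 40)/(2*(2*j^3 + 19*j^2 + 47*j + 30))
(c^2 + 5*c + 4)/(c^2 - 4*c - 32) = (c + 1)/(c - 8)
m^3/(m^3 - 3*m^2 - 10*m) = m^2/(m^2 - 3*m - 10)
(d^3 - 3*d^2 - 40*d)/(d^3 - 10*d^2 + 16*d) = (d + 5)/(d - 2)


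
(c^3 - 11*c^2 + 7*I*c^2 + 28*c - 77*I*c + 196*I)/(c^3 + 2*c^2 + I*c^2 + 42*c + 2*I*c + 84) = (c^2 - 11*c + 28)/(c^2 + c*(2 - 6*I) - 12*I)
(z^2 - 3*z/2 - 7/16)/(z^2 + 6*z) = (16*z^2 - 24*z - 7)/(16*z*(z + 6))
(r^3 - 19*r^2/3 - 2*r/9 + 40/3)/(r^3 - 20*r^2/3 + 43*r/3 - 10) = (r^2 - 14*r/3 - 8)/(r^2 - 5*r + 6)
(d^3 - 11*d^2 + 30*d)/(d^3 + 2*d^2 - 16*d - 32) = d*(d^2 - 11*d + 30)/(d^3 + 2*d^2 - 16*d - 32)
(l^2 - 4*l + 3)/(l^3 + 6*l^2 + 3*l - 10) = (l - 3)/(l^2 + 7*l + 10)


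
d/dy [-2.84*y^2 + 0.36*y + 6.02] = 0.36 - 5.68*y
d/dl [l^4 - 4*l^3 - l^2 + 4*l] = 4*l^3 - 12*l^2 - 2*l + 4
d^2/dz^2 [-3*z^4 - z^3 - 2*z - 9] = 6*z*(-6*z - 1)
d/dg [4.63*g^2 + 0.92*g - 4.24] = 9.26*g + 0.92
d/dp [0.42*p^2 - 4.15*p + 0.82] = 0.84*p - 4.15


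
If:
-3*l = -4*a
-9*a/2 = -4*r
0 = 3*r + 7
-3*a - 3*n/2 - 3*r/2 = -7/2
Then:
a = -56/27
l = -224/81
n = 238/27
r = -7/3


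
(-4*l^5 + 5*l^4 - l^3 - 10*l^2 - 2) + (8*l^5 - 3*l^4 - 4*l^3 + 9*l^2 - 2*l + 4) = 4*l^5 + 2*l^4 - 5*l^3 - l^2 - 2*l + 2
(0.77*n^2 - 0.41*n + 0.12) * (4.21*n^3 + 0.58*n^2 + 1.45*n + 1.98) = 3.2417*n^5 - 1.2795*n^4 + 1.3839*n^3 + 0.9997*n^2 - 0.6378*n + 0.2376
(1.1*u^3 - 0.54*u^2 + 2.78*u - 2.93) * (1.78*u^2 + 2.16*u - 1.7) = 1.958*u^5 + 1.4148*u^4 + 1.912*u^3 + 1.7074*u^2 - 11.0548*u + 4.981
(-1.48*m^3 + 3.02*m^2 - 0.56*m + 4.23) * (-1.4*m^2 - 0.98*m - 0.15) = 2.072*m^5 - 2.7776*m^4 - 1.9536*m^3 - 5.8262*m^2 - 4.0614*m - 0.6345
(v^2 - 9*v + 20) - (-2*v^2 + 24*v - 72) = 3*v^2 - 33*v + 92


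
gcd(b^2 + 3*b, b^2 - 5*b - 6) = 1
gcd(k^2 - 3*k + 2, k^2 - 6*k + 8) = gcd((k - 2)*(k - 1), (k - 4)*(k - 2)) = k - 2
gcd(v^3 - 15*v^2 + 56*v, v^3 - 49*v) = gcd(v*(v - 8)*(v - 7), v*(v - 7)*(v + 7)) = v^2 - 7*v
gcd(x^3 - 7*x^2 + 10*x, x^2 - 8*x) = x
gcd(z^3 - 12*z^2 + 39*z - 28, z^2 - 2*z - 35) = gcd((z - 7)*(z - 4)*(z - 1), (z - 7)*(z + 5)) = z - 7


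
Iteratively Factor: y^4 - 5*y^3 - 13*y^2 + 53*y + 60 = (y - 5)*(y^3 - 13*y - 12) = (y - 5)*(y + 1)*(y^2 - y - 12) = (y - 5)*(y + 1)*(y + 3)*(y - 4)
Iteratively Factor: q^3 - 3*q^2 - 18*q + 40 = (q + 4)*(q^2 - 7*q + 10) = (q - 2)*(q + 4)*(q - 5)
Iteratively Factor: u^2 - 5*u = (u - 5)*(u)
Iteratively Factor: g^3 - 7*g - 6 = (g + 2)*(g^2 - 2*g - 3) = (g + 1)*(g + 2)*(g - 3)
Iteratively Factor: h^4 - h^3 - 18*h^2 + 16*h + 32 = (h + 4)*(h^3 - 5*h^2 + 2*h + 8) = (h - 4)*(h + 4)*(h^2 - h - 2) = (h - 4)*(h + 1)*(h + 4)*(h - 2)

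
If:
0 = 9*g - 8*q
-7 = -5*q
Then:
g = 56/45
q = 7/5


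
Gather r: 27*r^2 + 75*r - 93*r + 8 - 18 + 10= 27*r^2 - 18*r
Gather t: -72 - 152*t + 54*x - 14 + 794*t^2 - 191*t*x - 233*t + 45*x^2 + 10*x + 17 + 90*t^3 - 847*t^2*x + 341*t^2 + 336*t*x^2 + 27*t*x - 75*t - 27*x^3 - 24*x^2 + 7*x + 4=90*t^3 + t^2*(1135 - 847*x) + t*(336*x^2 - 164*x - 460) - 27*x^3 + 21*x^2 + 71*x - 65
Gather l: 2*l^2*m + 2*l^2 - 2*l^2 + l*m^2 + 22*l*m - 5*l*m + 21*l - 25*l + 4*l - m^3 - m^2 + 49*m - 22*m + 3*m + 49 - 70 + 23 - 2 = 2*l^2*m + l*(m^2 + 17*m) - m^3 - m^2 + 30*m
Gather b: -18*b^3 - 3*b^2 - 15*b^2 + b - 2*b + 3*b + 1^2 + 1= -18*b^3 - 18*b^2 + 2*b + 2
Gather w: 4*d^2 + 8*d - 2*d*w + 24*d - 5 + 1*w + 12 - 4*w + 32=4*d^2 + 32*d + w*(-2*d - 3) + 39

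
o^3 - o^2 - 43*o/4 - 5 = (o - 4)*(o + 1/2)*(o + 5/2)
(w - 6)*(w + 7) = w^2 + w - 42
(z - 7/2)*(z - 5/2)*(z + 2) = z^3 - 4*z^2 - 13*z/4 + 35/2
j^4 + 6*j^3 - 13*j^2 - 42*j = j*(j - 3)*(j + 2)*(j + 7)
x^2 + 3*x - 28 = (x - 4)*(x + 7)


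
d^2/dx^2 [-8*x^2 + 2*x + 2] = -16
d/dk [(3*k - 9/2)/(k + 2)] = 21/(2*(k + 2)^2)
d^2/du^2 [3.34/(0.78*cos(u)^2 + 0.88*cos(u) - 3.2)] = (-8.128224*(1 - cos(u)^2)^2 - 6.877728*cos(u)^3 - 39.997168*cos(u)^2 + 4.350016*cos(u) + 29.974496)/(0.78*cos(u)^2 + 0.88*cos(u) - 3.2)^3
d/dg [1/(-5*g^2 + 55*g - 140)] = (2*g - 11)/(5*(g^2 - 11*g + 28)^2)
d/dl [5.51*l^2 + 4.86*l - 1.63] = 11.02*l + 4.86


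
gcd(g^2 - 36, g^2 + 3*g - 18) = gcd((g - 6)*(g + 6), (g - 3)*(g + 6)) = g + 6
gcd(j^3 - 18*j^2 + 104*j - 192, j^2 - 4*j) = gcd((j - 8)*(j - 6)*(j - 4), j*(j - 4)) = j - 4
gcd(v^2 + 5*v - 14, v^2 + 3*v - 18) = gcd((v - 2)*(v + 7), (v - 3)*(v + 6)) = 1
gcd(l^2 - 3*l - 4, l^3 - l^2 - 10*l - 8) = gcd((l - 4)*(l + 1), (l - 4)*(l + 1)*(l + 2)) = l^2 - 3*l - 4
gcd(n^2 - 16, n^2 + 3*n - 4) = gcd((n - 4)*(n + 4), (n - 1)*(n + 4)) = n + 4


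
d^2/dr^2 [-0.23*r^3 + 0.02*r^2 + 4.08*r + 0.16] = 0.04 - 1.38*r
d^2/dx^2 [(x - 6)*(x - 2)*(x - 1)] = 6*x - 18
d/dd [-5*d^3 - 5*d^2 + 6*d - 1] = -15*d^2 - 10*d + 6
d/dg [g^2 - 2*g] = 2*g - 2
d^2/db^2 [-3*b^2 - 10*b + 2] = -6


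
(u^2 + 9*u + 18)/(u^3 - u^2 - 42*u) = (u + 3)/(u*(u - 7))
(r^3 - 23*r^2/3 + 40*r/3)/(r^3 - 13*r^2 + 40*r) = (r - 8/3)/(r - 8)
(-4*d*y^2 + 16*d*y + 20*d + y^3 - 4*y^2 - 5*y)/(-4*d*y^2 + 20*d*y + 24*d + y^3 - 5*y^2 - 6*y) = (y - 5)/(y - 6)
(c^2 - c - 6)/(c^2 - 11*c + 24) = (c + 2)/(c - 8)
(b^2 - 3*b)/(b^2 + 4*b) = (b - 3)/(b + 4)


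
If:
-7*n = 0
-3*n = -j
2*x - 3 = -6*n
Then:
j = 0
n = 0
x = 3/2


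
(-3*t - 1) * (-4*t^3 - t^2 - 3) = 12*t^4 + 7*t^3 + t^2 + 9*t + 3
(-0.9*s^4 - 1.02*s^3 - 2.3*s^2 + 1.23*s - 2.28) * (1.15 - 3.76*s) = 3.384*s^5 + 2.8002*s^4 + 7.475*s^3 - 7.2698*s^2 + 9.9873*s - 2.622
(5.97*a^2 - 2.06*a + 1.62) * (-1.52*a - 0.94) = -9.0744*a^3 - 2.4806*a^2 - 0.526*a - 1.5228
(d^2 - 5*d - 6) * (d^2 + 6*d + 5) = d^4 + d^3 - 31*d^2 - 61*d - 30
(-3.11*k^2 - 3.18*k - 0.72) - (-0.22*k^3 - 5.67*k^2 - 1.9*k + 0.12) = 0.22*k^3 + 2.56*k^2 - 1.28*k - 0.84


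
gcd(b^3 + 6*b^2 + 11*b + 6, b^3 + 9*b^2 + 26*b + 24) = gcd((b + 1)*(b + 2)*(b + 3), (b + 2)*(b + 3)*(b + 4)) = b^2 + 5*b + 6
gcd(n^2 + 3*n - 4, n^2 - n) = n - 1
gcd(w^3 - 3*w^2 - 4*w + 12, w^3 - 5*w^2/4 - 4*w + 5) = w^2 - 4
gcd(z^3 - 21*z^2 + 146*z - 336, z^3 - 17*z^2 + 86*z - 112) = z^2 - 15*z + 56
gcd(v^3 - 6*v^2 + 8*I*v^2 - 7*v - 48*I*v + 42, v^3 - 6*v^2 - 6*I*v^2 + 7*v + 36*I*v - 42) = v^2 + v*(-6 + I) - 6*I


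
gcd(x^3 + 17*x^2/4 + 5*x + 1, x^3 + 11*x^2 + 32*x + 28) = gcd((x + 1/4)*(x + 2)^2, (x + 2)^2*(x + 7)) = x^2 + 4*x + 4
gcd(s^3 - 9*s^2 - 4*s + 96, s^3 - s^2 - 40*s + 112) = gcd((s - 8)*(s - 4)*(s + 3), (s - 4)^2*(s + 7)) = s - 4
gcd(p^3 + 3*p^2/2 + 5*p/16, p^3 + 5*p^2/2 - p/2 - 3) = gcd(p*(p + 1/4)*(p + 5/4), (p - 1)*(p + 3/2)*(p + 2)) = 1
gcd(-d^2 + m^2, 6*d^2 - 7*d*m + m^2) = d - m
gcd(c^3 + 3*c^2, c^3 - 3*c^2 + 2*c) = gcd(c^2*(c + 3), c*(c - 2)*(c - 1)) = c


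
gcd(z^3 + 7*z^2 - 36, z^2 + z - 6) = z^2 + z - 6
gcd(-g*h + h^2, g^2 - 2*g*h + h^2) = g - h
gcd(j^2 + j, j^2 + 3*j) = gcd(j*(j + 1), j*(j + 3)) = j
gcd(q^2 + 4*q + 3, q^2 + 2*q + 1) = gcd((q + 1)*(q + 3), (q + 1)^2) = q + 1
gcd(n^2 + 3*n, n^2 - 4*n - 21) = n + 3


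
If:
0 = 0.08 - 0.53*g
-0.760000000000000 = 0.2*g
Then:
No Solution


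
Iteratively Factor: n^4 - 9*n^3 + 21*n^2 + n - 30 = (n - 2)*(n^3 - 7*n^2 + 7*n + 15) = (n - 3)*(n - 2)*(n^2 - 4*n - 5) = (n - 3)*(n - 2)*(n + 1)*(n - 5)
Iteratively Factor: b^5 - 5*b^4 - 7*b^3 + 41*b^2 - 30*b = (b)*(b^4 - 5*b^3 - 7*b^2 + 41*b - 30) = b*(b - 1)*(b^3 - 4*b^2 - 11*b + 30) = b*(b - 5)*(b - 1)*(b^2 + b - 6) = b*(b - 5)*(b - 1)*(b + 3)*(b - 2)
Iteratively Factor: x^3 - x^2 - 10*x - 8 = (x + 1)*(x^2 - 2*x - 8) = (x + 1)*(x + 2)*(x - 4)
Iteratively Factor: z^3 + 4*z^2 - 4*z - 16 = (z - 2)*(z^2 + 6*z + 8) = (z - 2)*(z + 4)*(z + 2)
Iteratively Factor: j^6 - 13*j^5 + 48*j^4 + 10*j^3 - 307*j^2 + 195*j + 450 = (j - 5)*(j^5 - 8*j^4 + 8*j^3 + 50*j^2 - 57*j - 90) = (j - 5)*(j - 3)*(j^4 - 5*j^3 - 7*j^2 + 29*j + 30) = (j - 5)*(j - 3)^2*(j^3 - 2*j^2 - 13*j - 10) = (j - 5)*(j - 3)^2*(j + 2)*(j^2 - 4*j - 5) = (j - 5)^2*(j - 3)^2*(j + 2)*(j + 1)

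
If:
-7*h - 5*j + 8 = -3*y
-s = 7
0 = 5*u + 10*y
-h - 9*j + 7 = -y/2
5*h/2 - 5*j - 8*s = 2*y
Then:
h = 5444/229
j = 270/229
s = -7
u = -25084/229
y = 12542/229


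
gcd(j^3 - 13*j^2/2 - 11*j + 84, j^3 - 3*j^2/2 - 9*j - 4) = j - 4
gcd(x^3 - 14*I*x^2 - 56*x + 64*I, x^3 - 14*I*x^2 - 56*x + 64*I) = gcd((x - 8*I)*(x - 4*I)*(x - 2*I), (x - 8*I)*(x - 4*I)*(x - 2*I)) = x^3 - 14*I*x^2 - 56*x + 64*I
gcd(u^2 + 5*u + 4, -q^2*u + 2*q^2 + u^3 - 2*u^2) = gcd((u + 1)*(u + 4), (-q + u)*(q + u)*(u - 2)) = 1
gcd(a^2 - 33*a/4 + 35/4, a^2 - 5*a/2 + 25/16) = a - 5/4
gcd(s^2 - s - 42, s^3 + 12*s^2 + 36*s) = s + 6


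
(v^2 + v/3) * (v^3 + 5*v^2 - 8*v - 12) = v^5 + 16*v^4/3 - 19*v^3/3 - 44*v^2/3 - 4*v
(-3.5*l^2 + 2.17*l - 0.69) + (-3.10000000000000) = -3.5*l^2 + 2.17*l - 3.79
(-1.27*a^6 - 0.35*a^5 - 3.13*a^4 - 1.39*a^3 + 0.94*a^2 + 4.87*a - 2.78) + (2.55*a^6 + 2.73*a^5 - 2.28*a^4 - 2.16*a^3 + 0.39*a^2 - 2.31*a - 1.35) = 1.28*a^6 + 2.38*a^5 - 5.41*a^4 - 3.55*a^3 + 1.33*a^2 + 2.56*a - 4.13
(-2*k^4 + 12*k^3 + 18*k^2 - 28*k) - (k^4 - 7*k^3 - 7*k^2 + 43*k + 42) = -3*k^4 + 19*k^3 + 25*k^2 - 71*k - 42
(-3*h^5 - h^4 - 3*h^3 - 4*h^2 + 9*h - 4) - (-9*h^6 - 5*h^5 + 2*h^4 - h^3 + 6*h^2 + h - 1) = 9*h^6 + 2*h^5 - 3*h^4 - 2*h^3 - 10*h^2 + 8*h - 3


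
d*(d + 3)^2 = d^3 + 6*d^2 + 9*d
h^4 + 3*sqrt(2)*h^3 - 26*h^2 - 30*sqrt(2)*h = h*(h - 3*sqrt(2))*(h + sqrt(2))*(h + 5*sqrt(2))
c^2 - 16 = (c - 4)*(c + 4)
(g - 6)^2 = g^2 - 12*g + 36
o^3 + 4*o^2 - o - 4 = (o - 1)*(o + 1)*(o + 4)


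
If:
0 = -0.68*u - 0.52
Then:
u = -0.76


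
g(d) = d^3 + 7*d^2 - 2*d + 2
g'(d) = 3*d^2 + 14*d - 2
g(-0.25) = 2.92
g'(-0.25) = -5.31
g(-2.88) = 41.93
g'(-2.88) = -17.44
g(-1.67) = 20.20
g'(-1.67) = -17.01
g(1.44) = 16.62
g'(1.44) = 24.38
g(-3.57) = 52.86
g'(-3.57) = -13.75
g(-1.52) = 17.70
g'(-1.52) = -16.35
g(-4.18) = 59.63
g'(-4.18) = -8.10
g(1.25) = 12.39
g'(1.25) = 20.19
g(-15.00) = -1768.00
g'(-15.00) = 463.00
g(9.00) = 1280.00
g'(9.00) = 367.00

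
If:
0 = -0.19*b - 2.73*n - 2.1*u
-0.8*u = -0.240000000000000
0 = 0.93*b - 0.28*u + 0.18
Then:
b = -0.10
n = -0.22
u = 0.30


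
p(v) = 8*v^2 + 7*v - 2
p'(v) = 16*v + 7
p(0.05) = -1.63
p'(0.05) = 7.80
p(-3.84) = 89.08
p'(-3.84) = -54.44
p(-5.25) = 181.75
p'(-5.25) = -77.00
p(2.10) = 47.98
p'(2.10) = 40.60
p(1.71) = 33.36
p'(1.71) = 34.36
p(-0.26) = -3.28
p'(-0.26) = 2.84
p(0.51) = 3.65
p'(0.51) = 15.16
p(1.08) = 14.89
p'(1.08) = 24.28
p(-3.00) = 49.00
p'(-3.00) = -41.00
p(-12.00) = 1066.00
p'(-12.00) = -185.00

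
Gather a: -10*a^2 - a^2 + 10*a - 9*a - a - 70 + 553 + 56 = 539 - 11*a^2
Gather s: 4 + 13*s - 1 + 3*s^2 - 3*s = 3*s^2 + 10*s + 3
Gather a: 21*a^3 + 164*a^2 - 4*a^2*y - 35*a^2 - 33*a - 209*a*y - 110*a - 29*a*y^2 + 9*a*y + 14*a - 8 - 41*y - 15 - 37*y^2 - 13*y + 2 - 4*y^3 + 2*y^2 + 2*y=21*a^3 + a^2*(129 - 4*y) + a*(-29*y^2 - 200*y - 129) - 4*y^3 - 35*y^2 - 52*y - 21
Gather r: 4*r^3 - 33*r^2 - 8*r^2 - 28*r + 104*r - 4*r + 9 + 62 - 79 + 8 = 4*r^3 - 41*r^2 + 72*r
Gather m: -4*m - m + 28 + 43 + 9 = 80 - 5*m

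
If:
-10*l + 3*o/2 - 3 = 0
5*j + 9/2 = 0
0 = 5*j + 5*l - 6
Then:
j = -9/10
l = 21/10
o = 16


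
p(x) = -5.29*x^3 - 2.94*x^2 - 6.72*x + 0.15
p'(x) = -15.87*x^2 - 5.88*x - 6.72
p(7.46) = -2409.80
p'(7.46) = -933.78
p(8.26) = -3237.18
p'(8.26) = -1138.06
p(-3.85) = 284.33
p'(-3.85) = -219.32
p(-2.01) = 44.74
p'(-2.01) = -59.02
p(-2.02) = 45.33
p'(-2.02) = -59.60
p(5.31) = -910.46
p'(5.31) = -485.41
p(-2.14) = 52.91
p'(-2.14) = -66.82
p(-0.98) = 8.89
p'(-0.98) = -16.20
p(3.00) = -189.30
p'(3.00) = -167.19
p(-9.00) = 3678.90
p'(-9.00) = -1239.27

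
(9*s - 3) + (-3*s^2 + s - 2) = -3*s^2 + 10*s - 5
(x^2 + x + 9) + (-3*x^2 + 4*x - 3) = -2*x^2 + 5*x + 6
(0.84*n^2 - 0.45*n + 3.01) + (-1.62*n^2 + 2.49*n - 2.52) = -0.78*n^2 + 2.04*n + 0.49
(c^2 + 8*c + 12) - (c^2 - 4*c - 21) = 12*c + 33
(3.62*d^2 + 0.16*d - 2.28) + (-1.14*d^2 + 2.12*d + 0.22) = 2.48*d^2 + 2.28*d - 2.06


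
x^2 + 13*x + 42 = (x + 6)*(x + 7)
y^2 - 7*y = y*(y - 7)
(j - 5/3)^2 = j^2 - 10*j/3 + 25/9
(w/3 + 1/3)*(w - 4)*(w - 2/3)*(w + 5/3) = w^4/3 - 2*w^3/3 - 73*w^2/27 - 2*w/9 + 40/27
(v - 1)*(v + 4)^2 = v^3 + 7*v^2 + 8*v - 16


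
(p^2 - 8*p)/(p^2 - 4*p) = (p - 8)/(p - 4)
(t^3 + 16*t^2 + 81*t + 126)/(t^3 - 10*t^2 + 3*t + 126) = (t^2 + 13*t + 42)/(t^2 - 13*t + 42)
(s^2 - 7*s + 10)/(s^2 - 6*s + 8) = (s - 5)/(s - 4)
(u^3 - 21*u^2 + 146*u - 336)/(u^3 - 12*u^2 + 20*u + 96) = (u - 7)/(u + 2)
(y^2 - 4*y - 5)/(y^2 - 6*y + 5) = (y + 1)/(y - 1)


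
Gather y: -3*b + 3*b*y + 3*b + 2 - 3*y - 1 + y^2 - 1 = y^2 + y*(3*b - 3)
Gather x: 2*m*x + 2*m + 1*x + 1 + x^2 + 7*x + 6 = 2*m + x^2 + x*(2*m + 8) + 7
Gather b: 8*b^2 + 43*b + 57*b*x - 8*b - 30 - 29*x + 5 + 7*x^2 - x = 8*b^2 + b*(57*x + 35) + 7*x^2 - 30*x - 25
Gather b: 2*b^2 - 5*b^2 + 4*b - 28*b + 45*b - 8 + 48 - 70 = -3*b^2 + 21*b - 30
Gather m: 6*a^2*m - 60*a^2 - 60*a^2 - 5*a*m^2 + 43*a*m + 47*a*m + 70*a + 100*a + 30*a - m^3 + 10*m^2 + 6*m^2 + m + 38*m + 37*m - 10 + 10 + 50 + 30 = -120*a^2 + 200*a - m^3 + m^2*(16 - 5*a) + m*(6*a^2 + 90*a + 76) + 80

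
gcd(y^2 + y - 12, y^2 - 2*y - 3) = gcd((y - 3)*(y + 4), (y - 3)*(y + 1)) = y - 3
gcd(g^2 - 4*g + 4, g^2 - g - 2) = g - 2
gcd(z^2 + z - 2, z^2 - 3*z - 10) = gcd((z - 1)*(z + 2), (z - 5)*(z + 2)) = z + 2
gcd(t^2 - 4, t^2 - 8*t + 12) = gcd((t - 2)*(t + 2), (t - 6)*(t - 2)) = t - 2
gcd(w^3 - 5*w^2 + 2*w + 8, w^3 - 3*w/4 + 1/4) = w + 1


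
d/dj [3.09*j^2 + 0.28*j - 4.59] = 6.18*j + 0.28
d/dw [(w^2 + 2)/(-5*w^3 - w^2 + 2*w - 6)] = (5*w^4 + 32*w^2 - 8*w - 4)/(25*w^6 + 10*w^5 - 19*w^4 + 56*w^3 + 16*w^2 - 24*w + 36)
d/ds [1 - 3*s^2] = -6*s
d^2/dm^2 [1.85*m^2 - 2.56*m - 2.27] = 3.70000000000000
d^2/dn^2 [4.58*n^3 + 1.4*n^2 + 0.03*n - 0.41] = 27.48*n + 2.8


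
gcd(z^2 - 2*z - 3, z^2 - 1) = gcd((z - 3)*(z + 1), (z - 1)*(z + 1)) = z + 1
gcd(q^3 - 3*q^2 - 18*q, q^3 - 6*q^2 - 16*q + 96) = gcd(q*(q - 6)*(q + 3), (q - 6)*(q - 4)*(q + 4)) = q - 6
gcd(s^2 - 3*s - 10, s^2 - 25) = s - 5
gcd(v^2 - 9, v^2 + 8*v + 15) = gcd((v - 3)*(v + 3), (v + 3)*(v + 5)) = v + 3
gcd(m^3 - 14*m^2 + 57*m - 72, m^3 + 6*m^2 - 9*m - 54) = m - 3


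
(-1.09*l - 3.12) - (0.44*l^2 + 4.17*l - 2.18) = -0.44*l^2 - 5.26*l - 0.94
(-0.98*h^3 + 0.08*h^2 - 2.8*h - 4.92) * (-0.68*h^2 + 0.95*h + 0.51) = 0.6664*h^5 - 0.9854*h^4 + 1.4802*h^3 + 0.7264*h^2 - 6.102*h - 2.5092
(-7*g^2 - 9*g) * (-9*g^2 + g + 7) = 63*g^4 + 74*g^3 - 58*g^2 - 63*g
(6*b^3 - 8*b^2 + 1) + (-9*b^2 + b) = 6*b^3 - 17*b^2 + b + 1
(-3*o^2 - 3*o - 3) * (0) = 0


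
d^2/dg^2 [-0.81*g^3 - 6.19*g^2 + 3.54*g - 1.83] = -4.86*g - 12.38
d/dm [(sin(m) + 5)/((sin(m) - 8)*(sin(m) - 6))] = (-10*sin(m) + cos(m)^2 + 117)*cos(m)/((sin(m) - 8)^2*(sin(m) - 6)^2)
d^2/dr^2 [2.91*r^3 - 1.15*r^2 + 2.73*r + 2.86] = 17.46*r - 2.3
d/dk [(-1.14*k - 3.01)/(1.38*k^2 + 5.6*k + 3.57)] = (1.5732*k^2 + 8.3076*k + 12.7862)/(1.9044*k^4 + 15.456*k^3 + 41.2132*k^2 + 39.984*k + 12.7449)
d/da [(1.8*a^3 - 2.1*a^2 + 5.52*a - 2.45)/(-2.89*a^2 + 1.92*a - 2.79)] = (-5.202*a^4 + 6.912*a^3 - 3.1452*a^2 - 2.443*a - 10.6968)/(8.3521*a^4 - 11.0976*a^3 + 19.8126*a^2 - 10.7136*a + 7.7841)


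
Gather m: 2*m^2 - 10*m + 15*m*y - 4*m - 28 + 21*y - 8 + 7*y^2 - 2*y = 2*m^2 + m*(15*y - 14) + 7*y^2 + 19*y - 36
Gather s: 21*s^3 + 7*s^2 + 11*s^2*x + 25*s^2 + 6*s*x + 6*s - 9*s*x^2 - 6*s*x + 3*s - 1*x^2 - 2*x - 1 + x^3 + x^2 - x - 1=21*s^3 + s^2*(11*x + 32) + s*(9 - 9*x^2) + x^3 - 3*x - 2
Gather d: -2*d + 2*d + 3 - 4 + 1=0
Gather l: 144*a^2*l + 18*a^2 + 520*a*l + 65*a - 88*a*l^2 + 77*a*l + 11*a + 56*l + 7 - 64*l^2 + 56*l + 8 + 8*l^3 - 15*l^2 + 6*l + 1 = 18*a^2 + 76*a + 8*l^3 + l^2*(-88*a - 79) + l*(144*a^2 + 597*a + 118) + 16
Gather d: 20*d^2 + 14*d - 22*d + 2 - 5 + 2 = 20*d^2 - 8*d - 1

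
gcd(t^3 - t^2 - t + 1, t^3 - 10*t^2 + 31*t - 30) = 1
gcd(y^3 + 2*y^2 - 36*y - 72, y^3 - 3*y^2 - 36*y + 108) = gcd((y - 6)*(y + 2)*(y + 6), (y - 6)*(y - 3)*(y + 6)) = y^2 - 36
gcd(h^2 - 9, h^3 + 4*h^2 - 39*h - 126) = h + 3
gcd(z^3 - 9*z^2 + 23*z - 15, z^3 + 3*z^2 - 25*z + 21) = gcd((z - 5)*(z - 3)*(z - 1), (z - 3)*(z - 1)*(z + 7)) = z^2 - 4*z + 3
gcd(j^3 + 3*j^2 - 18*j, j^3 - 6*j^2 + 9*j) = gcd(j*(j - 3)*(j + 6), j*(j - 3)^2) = j^2 - 3*j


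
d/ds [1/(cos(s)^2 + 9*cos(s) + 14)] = (2*cos(s) + 9)*sin(s)/(cos(s)^2 + 9*cos(s) + 14)^2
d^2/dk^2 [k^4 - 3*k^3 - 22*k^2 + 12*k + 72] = 12*k^2 - 18*k - 44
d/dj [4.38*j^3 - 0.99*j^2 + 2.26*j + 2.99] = 13.14*j^2 - 1.98*j + 2.26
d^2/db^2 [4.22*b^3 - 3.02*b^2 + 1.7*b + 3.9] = 25.32*b - 6.04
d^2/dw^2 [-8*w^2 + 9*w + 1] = -16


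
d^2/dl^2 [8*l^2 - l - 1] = 16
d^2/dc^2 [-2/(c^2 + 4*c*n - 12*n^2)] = 4*(c^2 + 4*c*n - 12*n^2 - 4*(c + 2*n)^2)/(c^2 + 4*c*n - 12*n^2)^3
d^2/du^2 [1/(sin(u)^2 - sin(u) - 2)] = (-4*sin(u)^3 + 7*sin(u)^2 - 10*sin(u) + 6)/((sin(u) - 2)^3*(sin(u) + 1)^2)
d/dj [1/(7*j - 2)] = -7/(7*j - 2)^2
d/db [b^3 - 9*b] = 3*b^2 - 9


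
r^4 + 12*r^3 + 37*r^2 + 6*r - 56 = (r - 1)*(r + 2)*(r + 4)*(r + 7)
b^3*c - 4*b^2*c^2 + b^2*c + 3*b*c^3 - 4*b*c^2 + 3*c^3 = (b - 3*c)*(b - c)*(b*c + c)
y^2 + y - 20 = (y - 4)*(y + 5)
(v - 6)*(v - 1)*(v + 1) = v^3 - 6*v^2 - v + 6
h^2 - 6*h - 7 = (h - 7)*(h + 1)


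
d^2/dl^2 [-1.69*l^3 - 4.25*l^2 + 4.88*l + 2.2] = -10.14*l - 8.5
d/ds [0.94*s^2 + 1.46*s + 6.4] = 1.88*s + 1.46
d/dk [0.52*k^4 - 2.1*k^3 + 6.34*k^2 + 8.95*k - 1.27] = 2.08*k^3 - 6.3*k^2 + 12.68*k + 8.95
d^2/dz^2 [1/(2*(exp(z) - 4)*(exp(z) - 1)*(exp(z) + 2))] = 3*(3*exp(5*z) - 11*exp(4*z) + 8*exp(3*z) - 6*exp(2*z) + 44*exp(z) + 16)*exp(z)/(2*(exp(9*z) - 9*exp(8*z) + 9*exp(7*z) + 105*exp(6*z) - 198*exp(5*z) - 396*exp(4*z) + 840*exp(3*z) + 288*exp(2*z) - 1152*exp(z) + 512))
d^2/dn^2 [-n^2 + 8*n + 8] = -2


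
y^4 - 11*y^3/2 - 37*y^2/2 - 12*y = y*(y - 8)*(y + 1)*(y + 3/2)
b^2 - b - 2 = (b - 2)*(b + 1)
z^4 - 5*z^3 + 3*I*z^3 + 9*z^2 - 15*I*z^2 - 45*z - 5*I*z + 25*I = (z - 5)*(z - I)^2*(z + 5*I)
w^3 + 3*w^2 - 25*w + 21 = (w - 3)*(w - 1)*(w + 7)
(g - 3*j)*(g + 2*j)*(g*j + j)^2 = g^4*j^2 - g^3*j^3 + 2*g^3*j^2 - 6*g^2*j^4 - 2*g^2*j^3 + g^2*j^2 - 12*g*j^4 - g*j^3 - 6*j^4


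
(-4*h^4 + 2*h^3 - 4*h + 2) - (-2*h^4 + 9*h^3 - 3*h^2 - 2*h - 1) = -2*h^4 - 7*h^3 + 3*h^2 - 2*h + 3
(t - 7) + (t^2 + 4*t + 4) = t^2 + 5*t - 3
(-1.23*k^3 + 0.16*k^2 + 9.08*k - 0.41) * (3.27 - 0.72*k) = 0.8856*k^4 - 4.1373*k^3 - 6.0144*k^2 + 29.9868*k - 1.3407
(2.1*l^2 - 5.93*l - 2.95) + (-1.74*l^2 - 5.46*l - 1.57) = 0.36*l^2 - 11.39*l - 4.52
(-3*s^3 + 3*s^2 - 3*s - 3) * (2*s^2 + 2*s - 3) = -6*s^5 + 9*s^3 - 21*s^2 + 3*s + 9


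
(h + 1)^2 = h^2 + 2*h + 1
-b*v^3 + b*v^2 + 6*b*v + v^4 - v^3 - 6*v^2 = v*(-b + v)*(v - 3)*(v + 2)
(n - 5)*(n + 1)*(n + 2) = n^3 - 2*n^2 - 13*n - 10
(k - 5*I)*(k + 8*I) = k^2 + 3*I*k + 40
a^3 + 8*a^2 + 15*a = a*(a + 3)*(a + 5)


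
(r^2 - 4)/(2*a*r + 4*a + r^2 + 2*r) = (r - 2)/(2*a + r)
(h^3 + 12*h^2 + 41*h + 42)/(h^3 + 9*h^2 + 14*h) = (h + 3)/h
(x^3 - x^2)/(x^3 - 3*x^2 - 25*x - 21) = x^2*(1 - x)/(-x^3 + 3*x^2 + 25*x + 21)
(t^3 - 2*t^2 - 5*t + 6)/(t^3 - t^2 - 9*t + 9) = (t + 2)/(t + 3)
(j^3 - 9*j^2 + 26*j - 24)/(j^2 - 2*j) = j - 7 + 12/j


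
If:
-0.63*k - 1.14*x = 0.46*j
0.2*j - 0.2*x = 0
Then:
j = x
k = -2.53968253968254*x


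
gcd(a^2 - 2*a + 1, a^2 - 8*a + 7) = a - 1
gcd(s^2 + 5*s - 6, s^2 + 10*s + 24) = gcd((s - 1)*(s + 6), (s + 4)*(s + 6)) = s + 6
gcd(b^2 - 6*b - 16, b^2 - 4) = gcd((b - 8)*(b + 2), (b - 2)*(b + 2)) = b + 2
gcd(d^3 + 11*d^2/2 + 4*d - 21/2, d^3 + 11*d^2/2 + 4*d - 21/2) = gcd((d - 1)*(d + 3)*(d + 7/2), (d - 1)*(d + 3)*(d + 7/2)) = d^3 + 11*d^2/2 + 4*d - 21/2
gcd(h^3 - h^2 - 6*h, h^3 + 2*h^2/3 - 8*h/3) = h^2 + 2*h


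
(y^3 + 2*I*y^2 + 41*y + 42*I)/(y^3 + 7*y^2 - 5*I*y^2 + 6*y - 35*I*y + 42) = (y + 7*I)/(y + 7)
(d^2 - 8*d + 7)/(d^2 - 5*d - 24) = (-d^2 + 8*d - 7)/(-d^2 + 5*d + 24)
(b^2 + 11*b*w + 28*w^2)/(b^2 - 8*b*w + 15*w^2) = (b^2 + 11*b*w + 28*w^2)/(b^2 - 8*b*w + 15*w^2)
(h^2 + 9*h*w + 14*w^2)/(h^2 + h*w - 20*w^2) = (h^2 + 9*h*w + 14*w^2)/(h^2 + h*w - 20*w^2)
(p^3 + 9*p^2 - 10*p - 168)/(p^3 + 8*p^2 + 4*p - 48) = (p^2 + 3*p - 28)/(p^2 + 2*p - 8)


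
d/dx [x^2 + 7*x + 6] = 2*x + 7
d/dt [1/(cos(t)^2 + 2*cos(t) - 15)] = 2*(cos(t) + 1)*sin(t)/(cos(t)^2 + 2*cos(t) - 15)^2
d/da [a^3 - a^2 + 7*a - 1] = 3*a^2 - 2*a + 7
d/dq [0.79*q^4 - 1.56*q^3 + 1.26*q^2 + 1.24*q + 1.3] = 3.16*q^3 - 4.68*q^2 + 2.52*q + 1.24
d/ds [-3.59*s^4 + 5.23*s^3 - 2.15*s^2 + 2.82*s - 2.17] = -14.36*s^3 + 15.69*s^2 - 4.3*s + 2.82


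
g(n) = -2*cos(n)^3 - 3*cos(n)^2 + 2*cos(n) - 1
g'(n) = 6*sin(n)*cos(n)^2 + 6*sin(n)*cos(n) - 2*sin(n) = 2*(3*cos(n)^2 + 3*cos(n) - 1)*sin(n)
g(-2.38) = -3.26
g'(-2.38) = 2.21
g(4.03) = -2.95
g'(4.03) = 2.64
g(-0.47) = -3.02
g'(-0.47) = -3.68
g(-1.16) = -0.81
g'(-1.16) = -1.24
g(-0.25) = -3.70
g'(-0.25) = -2.34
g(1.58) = -1.02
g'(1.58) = -2.05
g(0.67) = -2.24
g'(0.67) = 3.97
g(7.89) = -1.08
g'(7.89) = -2.21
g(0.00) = -4.00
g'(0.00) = 0.00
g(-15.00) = -3.37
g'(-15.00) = 2.01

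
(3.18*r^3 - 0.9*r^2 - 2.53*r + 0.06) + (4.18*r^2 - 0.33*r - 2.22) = 3.18*r^3 + 3.28*r^2 - 2.86*r - 2.16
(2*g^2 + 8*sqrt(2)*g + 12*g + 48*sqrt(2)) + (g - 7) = 2*g^2 + 8*sqrt(2)*g + 13*g - 7 + 48*sqrt(2)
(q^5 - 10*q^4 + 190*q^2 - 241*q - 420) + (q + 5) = q^5 - 10*q^4 + 190*q^2 - 240*q - 415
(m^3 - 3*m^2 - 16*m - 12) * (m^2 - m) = m^5 - 4*m^4 - 13*m^3 + 4*m^2 + 12*m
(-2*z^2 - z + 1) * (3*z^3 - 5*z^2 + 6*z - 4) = -6*z^5 + 7*z^4 - 4*z^3 - 3*z^2 + 10*z - 4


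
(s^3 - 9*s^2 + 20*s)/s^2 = s - 9 + 20/s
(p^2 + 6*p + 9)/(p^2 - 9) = (p + 3)/(p - 3)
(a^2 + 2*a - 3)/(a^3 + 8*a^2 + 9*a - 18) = 1/(a + 6)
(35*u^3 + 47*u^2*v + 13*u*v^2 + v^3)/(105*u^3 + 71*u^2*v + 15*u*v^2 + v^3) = (u + v)/(3*u + v)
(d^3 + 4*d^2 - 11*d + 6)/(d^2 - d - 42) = (d^2 - 2*d + 1)/(d - 7)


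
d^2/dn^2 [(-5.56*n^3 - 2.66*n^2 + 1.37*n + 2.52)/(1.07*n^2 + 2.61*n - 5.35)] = (-5.6843418860808e-14*n^4 - 121.412802*n^3 + 391.770228*n^2 - 865.565586*n - 50.827246)/(1.225043*n^6 + 8.964567*n^5 + 3.491196*n^4 - 71.866089*n^3 - 17.45598*n^2 + 224.114175*n - 153.130375)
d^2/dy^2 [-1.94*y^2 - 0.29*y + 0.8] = -3.88000000000000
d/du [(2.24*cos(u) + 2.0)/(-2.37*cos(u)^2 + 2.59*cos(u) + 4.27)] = (5.3088*sin(u)^2 - 9.48*cos(u) - 9.6936)*sin(u)/(-2.37*cos(u)^2 + 2.59*cos(u) + 4.27)^2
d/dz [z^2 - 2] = 2*z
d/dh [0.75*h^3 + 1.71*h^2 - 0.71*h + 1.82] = 2.25*h^2 + 3.42*h - 0.71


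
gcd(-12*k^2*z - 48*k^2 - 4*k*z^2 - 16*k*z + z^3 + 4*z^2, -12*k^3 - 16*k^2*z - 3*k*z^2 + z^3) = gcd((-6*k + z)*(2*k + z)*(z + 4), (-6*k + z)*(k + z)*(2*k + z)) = -12*k^2 - 4*k*z + z^2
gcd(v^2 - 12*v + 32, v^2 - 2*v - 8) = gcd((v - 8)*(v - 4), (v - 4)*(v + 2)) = v - 4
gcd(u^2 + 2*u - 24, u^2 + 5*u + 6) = 1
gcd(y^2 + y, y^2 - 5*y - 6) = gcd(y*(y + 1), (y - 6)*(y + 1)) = y + 1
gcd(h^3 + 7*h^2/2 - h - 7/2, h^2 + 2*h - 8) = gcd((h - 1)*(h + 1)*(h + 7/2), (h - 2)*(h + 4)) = 1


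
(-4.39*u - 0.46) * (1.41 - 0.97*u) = 4.2583*u^2 - 5.7437*u - 0.6486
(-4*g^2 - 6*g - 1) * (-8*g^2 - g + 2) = 32*g^4 + 52*g^3 + 6*g^2 - 11*g - 2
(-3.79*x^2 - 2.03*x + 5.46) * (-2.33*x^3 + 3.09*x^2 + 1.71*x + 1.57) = 8.8307*x^5 - 6.9812*x^4 - 25.4754*x^3 + 7.4498*x^2 + 6.1495*x + 8.5722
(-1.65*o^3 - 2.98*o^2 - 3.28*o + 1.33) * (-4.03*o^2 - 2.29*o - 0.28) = 6.6495*o^5 + 15.7879*o^4 + 20.5046*o^3 + 2.9857*o^2 - 2.1273*o - 0.3724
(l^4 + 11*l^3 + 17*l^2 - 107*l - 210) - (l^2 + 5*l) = l^4 + 11*l^3 + 16*l^2 - 112*l - 210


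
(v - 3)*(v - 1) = v^2 - 4*v + 3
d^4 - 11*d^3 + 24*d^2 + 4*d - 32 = (d - 8)*(d - 2)^2*(d + 1)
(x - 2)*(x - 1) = x^2 - 3*x + 2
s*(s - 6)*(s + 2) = s^3 - 4*s^2 - 12*s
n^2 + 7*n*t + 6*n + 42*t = (n + 6)*(n + 7*t)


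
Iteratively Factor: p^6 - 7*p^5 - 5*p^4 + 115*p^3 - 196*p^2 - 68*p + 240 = (p + 4)*(p^5 - 11*p^4 + 39*p^3 - 41*p^2 - 32*p + 60) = (p - 2)*(p + 4)*(p^4 - 9*p^3 + 21*p^2 + p - 30) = (p - 5)*(p - 2)*(p + 4)*(p^3 - 4*p^2 + p + 6) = (p - 5)*(p - 2)^2*(p + 4)*(p^2 - 2*p - 3) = (p - 5)*(p - 2)^2*(p + 1)*(p + 4)*(p - 3)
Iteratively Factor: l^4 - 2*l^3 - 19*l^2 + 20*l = (l - 5)*(l^3 + 3*l^2 - 4*l) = (l - 5)*(l - 1)*(l^2 + 4*l) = l*(l - 5)*(l - 1)*(l + 4)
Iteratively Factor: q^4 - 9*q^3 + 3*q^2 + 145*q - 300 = (q - 5)*(q^3 - 4*q^2 - 17*q + 60) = (q - 5)^2*(q^2 + q - 12) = (q - 5)^2*(q + 4)*(q - 3)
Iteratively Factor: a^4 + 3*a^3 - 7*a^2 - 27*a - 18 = (a + 2)*(a^3 + a^2 - 9*a - 9) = (a + 1)*(a + 2)*(a^2 - 9) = (a - 3)*(a + 1)*(a + 2)*(a + 3)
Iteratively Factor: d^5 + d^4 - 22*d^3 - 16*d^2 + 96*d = (d + 4)*(d^4 - 3*d^3 - 10*d^2 + 24*d) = d*(d + 4)*(d^3 - 3*d^2 - 10*d + 24) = d*(d + 3)*(d + 4)*(d^2 - 6*d + 8) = d*(d - 4)*(d + 3)*(d + 4)*(d - 2)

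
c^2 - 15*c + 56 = (c - 8)*(c - 7)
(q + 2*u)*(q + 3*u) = q^2 + 5*q*u + 6*u^2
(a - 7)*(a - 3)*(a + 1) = a^3 - 9*a^2 + 11*a + 21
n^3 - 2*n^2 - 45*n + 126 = (n - 6)*(n - 3)*(n + 7)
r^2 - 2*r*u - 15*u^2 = (r - 5*u)*(r + 3*u)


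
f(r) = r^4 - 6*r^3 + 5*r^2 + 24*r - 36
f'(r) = 4*r^3 - 18*r^2 + 10*r + 24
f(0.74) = -17.63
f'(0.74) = 23.16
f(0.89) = -14.28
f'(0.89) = 21.46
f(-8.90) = 10650.49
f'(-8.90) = -4310.66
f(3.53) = 2.38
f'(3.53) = 10.95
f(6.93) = 679.96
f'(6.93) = 560.10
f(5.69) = 205.33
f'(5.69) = 235.01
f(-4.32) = 785.65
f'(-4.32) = -677.61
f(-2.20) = 22.71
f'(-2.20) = -127.71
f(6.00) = 288.00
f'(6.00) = 300.00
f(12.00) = 11340.00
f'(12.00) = 4464.00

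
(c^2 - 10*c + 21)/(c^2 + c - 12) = (c - 7)/(c + 4)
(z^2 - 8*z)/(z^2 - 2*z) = (z - 8)/(z - 2)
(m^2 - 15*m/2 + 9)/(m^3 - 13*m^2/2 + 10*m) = (2*m^2 - 15*m + 18)/(m*(2*m^2 - 13*m + 20))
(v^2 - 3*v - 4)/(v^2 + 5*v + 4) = (v - 4)/(v + 4)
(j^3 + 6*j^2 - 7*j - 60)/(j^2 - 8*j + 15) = (j^2 + 9*j + 20)/(j - 5)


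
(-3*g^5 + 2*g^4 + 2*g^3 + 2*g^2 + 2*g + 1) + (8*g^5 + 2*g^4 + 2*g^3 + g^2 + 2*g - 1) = 5*g^5 + 4*g^4 + 4*g^3 + 3*g^2 + 4*g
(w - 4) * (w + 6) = w^2 + 2*w - 24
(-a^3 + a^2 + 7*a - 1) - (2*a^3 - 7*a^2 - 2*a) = -3*a^3 + 8*a^2 + 9*a - 1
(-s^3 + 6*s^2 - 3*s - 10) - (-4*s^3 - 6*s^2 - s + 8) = 3*s^3 + 12*s^2 - 2*s - 18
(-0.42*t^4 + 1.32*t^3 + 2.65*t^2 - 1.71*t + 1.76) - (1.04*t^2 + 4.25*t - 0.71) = -0.42*t^4 + 1.32*t^3 + 1.61*t^2 - 5.96*t + 2.47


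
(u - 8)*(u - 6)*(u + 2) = u^3 - 12*u^2 + 20*u + 96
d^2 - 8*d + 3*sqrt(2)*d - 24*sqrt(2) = (d - 8)*(d + 3*sqrt(2))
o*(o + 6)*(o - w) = o^3 - o^2*w + 6*o^2 - 6*o*w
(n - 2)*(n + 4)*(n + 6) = n^3 + 8*n^2 + 4*n - 48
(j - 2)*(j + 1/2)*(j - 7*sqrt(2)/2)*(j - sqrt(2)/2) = j^4 - 4*sqrt(2)*j^3 - 3*j^3/2 + 5*j^2/2 + 6*sqrt(2)*j^2 - 21*j/4 + 4*sqrt(2)*j - 7/2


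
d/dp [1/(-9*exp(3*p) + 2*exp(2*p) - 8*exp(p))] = (27*exp(2*p) - 4*exp(p) + 8)*exp(-p)/(9*exp(2*p) - 2*exp(p) + 8)^2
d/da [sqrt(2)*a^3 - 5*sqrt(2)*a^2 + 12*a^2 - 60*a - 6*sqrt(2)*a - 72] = 3*sqrt(2)*a^2 - 10*sqrt(2)*a + 24*a - 60 - 6*sqrt(2)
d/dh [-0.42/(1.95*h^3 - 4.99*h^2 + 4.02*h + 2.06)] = (2.457*h^2 - 4.1916*h + 1.6884)/(1.95*h^3 - 4.99*h^2 + 4.02*h + 2.06)^2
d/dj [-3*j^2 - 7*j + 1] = -6*j - 7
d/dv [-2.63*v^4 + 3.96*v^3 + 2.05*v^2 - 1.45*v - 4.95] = -10.52*v^3 + 11.88*v^2 + 4.1*v - 1.45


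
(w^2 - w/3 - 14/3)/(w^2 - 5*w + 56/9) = 3*(w + 2)/(3*w - 8)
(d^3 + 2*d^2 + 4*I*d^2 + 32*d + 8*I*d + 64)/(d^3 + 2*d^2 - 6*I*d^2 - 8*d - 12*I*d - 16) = (d + 8*I)/(d - 2*I)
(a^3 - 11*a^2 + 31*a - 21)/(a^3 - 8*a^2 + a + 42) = (a - 1)/(a + 2)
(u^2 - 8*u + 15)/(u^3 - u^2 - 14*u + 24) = (u - 5)/(u^2 + 2*u - 8)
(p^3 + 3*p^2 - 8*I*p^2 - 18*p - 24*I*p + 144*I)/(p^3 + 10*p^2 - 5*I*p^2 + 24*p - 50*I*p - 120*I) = (p^2 - p*(3 + 8*I) + 24*I)/(p^2 + p*(4 - 5*I) - 20*I)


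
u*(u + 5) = u^2 + 5*u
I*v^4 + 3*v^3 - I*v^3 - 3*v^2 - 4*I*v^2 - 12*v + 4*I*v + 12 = (v - 2)*(v + 2)*(v - 3*I)*(I*v - I)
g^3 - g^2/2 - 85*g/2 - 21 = (g - 7)*(g + 1/2)*(g + 6)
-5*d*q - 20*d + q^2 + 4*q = (-5*d + q)*(q + 4)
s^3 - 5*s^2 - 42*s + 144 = (s - 8)*(s - 3)*(s + 6)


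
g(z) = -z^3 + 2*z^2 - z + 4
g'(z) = -3*z^2 + 4*z - 1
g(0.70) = 3.94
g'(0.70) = 0.33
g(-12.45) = 2256.24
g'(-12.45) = -515.81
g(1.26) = 3.91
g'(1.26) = -0.72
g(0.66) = 3.92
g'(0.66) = 0.33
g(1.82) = 2.78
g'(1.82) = -3.66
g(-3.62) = 81.27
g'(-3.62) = -54.79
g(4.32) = -43.62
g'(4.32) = -39.71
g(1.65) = 3.30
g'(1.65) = -2.57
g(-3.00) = 52.00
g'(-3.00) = -40.00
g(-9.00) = 904.00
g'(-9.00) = -280.00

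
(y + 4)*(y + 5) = y^2 + 9*y + 20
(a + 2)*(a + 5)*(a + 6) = a^3 + 13*a^2 + 52*a + 60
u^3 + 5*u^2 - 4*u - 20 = (u - 2)*(u + 2)*(u + 5)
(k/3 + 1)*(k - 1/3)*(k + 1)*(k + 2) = k^4/3 + 17*k^3/9 + 3*k^2 + 7*k/9 - 2/3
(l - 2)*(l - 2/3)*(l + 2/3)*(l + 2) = l^4 - 40*l^2/9 + 16/9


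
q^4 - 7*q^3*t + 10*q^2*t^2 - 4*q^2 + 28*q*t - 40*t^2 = (q - 2)*(q + 2)*(q - 5*t)*(q - 2*t)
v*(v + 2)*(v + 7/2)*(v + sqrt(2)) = v^4 + sqrt(2)*v^3 + 11*v^3/2 + 7*v^2 + 11*sqrt(2)*v^2/2 + 7*sqrt(2)*v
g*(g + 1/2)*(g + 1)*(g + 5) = g^4 + 13*g^3/2 + 8*g^2 + 5*g/2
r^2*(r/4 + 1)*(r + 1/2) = r^4/4 + 9*r^3/8 + r^2/2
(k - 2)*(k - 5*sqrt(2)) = k^2 - 5*sqrt(2)*k - 2*k + 10*sqrt(2)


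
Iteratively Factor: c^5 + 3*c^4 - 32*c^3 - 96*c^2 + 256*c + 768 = (c + 3)*(c^4 - 32*c^2 + 256) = (c - 4)*(c + 3)*(c^3 + 4*c^2 - 16*c - 64) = (c - 4)^2*(c + 3)*(c^2 + 8*c + 16) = (c - 4)^2*(c + 3)*(c + 4)*(c + 4)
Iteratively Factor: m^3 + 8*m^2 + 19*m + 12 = (m + 4)*(m^2 + 4*m + 3) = (m + 3)*(m + 4)*(m + 1)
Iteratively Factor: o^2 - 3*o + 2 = (o - 2)*(o - 1)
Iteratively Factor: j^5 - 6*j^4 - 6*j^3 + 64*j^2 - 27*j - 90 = (j - 3)*(j^4 - 3*j^3 - 15*j^2 + 19*j + 30) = (j - 3)*(j + 3)*(j^3 - 6*j^2 + 3*j + 10) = (j - 3)*(j - 2)*(j + 3)*(j^2 - 4*j - 5) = (j - 5)*(j - 3)*(j - 2)*(j + 3)*(j + 1)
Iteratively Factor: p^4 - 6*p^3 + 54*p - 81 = (p + 3)*(p^3 - 9*p^2 + 27*p - 27) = (p - 3)*(p + 3)*(p^2 - 6*p + 9) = (p - 3)^2*(p + 3)*(p - 3)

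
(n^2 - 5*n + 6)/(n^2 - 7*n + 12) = (n - 2)/(n - 4)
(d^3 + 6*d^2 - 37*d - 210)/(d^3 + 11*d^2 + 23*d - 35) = (d - 6)/(d - 1)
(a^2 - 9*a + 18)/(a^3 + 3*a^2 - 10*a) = (a^2 - 9*a + 18)/(a*(a^2 + 3*a - 10))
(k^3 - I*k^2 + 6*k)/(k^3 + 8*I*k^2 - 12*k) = (k - 3*I)/(k + 6*I)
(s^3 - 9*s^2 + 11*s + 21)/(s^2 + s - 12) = (s^2 - 6*s - 7)/(s + 4)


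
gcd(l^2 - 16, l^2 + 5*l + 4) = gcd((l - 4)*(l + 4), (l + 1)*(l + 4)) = l + 4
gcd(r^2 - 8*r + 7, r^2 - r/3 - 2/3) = r - 1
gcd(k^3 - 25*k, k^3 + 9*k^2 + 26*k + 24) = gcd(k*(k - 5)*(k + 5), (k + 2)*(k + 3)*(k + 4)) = 1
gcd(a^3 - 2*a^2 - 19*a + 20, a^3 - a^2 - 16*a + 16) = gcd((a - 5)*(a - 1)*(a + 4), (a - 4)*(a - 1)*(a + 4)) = a^2 + 3*a - 4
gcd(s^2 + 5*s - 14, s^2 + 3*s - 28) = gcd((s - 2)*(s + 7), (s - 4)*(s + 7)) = s + 7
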